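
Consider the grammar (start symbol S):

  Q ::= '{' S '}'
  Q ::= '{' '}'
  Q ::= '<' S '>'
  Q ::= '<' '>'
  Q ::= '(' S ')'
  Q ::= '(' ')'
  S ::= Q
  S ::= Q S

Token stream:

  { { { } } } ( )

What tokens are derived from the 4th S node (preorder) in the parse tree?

( )

[S [Q { [S [Q { [S [Q { }]] }]] }] [S [Q ( )]]]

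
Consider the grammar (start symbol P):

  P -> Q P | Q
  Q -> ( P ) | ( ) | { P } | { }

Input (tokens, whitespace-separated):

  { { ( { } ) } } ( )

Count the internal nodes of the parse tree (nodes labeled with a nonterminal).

[P [Q { [P [Q { [P [Q ( [P [Q { }]] )]] }]] }] [P [Q ( )]]]

10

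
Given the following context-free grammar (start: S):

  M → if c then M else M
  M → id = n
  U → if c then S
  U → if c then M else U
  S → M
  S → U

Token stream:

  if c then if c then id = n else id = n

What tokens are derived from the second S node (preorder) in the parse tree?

if c then id = n else id = n

[S [U if c then [S [M if c then [M id = n] else [M id = n]]]]]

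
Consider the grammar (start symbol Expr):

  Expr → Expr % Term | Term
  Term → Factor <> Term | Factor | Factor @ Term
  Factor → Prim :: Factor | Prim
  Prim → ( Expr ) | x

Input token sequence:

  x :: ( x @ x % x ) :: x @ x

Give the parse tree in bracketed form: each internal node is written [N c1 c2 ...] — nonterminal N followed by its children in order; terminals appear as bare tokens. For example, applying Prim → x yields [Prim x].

Expr
Term
Factor @ Term
Prim :: Factor @ Term
x :: Factor @ Term
x :: Prim :: Factor @ Term
x :: ( Expr ) :: Factor @ Term
x :: ( Expr % Term ) :: Factor @ Term
x :: ( Term % Term ) :: Factor @ Term
x :: ( Factor @ Term % Term ) :: Factor @ Term
x :: ( Prim @ Term % Term ) :: Factor @ Term
x :: ( x @ Term % Term ) :: Factor @ Term
x :: ( x @ Factor % Term ) :: Factor @ Term
x :: ( x @ Prim % Term ) :: Factor @ Term
x :: ( x @ x % Term ) :: Factor @ Term
x :: ( x @ x % Factor ) :: Factor @ Term
x :: ( x @ x % Prim ) :: Factor @ Term
x :: ( x @ x % x ) :: Factor @ Term
x :: ( x @ x % x ) :: Prim @ Term
x :: ( x @ x % x ) :: x @ Term
x :: ( x @ x % x ) :: x @ Factor
x :: ( x @ x % x ) :: x @ Prim
x :: ( x @ x % x ) :: x @ x

[Expr [Term [Factor [Prim x] :: [Factor [Prim ( [Expr [Expr [Term [Factor [Prim x]] @ [Term [Factor [Prim x]]]]] % [Term [Factor [Prim x]]]] )] :: [Factor [Prim x]]]] @ [Term [Factor [Prim x]]]]]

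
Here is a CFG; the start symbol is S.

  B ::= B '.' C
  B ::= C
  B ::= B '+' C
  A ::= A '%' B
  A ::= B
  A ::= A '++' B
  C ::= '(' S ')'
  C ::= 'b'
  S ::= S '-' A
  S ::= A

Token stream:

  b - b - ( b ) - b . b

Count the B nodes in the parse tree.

[S [S [S [S [A [B [C b]]]] - [A [B [C b]]]] - [A [B [C ( [S [A [B [C b]]]] )]]]] - [A [B [B [C b]] . [C b]]]]

6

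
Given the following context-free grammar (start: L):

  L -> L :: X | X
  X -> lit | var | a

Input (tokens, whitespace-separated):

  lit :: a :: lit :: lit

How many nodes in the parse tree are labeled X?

4

[L [L [L [L [X lit]] :: [X a]] :: [X lit]] :: [X lit]]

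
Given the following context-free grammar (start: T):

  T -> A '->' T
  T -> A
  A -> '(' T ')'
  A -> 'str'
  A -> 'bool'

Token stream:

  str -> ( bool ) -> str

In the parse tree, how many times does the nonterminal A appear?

4

[T [A str] -> [T [A ( [T [A bool]] )] -> [T [A str]]]]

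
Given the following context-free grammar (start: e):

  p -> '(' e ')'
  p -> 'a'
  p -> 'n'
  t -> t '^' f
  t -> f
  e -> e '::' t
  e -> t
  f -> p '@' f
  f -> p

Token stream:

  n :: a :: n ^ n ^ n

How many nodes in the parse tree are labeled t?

5

[e [e [e [t [f [p n]]]] :: [t [f [p a]]]] :: [t [t [t [f [p n]]] ^ [f [p n]]] ^ [f [p n]]]]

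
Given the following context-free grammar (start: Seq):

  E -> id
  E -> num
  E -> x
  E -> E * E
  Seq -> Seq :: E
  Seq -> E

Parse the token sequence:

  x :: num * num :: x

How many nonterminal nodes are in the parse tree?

[Seq [Seq [Seq [E x]] :: [E [E num] * [E num]]] :: [E x]]

8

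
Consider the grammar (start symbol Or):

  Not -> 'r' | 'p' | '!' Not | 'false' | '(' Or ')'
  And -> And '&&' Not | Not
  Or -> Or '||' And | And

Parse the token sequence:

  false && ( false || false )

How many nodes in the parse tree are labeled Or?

3

[Or [And [And [Not false]] && [Not ( [Or [Or [And [Not false]]] || [And [Not false]]] )]]]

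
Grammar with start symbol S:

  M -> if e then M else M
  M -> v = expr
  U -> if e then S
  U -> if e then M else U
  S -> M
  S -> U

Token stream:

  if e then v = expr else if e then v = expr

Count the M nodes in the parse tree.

[S [U if e then [M v = expr] else [U if e then [S [M v = expr]]]]]

2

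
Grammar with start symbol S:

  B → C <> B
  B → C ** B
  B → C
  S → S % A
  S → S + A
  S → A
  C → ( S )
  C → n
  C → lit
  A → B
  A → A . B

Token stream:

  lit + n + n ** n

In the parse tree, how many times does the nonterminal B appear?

[S [S [S [A [B [C lit]]]] + [A [B [C n]]]] + [A [B [C n] ** [B [C n]]]]]

4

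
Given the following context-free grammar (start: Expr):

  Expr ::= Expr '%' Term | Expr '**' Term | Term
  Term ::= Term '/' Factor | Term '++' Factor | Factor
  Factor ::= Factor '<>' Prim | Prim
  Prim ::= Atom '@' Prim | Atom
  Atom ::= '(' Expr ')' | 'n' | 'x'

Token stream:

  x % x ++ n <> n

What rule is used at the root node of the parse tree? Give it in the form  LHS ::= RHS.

Expr ::= Expr '%' Term

[Expr [Expr [Term [Factor [Prim [Atom x]]]]] % [Term [Term [Factor [Prim [Atom x]]]] ++ [Factor [Factor [Prim [Atom n]]] <> [Prim [Atom n]]]]]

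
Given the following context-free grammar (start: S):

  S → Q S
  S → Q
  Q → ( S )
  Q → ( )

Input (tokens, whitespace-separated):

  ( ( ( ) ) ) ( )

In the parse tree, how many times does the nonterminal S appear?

[S [Q ( [S [Q ( [S [Q ( )]] )]] )] [S [Q ( )]]]

4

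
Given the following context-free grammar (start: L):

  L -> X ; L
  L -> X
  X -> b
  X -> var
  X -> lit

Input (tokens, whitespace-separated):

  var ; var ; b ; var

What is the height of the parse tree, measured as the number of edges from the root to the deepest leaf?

5

[L [X var] ; [L [X var] ; [L [X b] ; [L [X var]]]]]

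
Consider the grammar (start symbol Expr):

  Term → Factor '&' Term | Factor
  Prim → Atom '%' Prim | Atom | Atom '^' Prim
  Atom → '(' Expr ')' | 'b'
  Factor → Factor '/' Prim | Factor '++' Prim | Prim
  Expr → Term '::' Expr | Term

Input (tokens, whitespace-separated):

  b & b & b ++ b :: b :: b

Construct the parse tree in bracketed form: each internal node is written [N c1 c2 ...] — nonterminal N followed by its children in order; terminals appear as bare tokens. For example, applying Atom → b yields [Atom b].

[Expr [Term [Factor [Prim [Atom b]]] & [Term [Factor [Prim [Atom b]]] & [Term [Factor [Factor [Prim [Atom b]]] ++ [Prim [Atom b]]]]]] :: [Expr [Term [Factor [Prim [Atom b]]]] :: [Expr [Term [Factor [Prim [Atom b]]]]]]]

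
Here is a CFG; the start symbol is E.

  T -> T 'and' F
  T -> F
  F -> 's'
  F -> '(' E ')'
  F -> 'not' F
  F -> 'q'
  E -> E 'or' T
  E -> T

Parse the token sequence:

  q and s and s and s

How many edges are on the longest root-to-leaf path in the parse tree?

[E [T [T [T [T [F q]] and [F s]] and [F s]] and [F s]]]

6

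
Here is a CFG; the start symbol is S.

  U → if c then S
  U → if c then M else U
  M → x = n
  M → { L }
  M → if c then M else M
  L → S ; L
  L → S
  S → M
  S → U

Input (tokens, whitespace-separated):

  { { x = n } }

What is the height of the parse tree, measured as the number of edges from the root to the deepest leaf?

[S [M { [L [S [M { [L [S [M x = n]]] }]]] }]]

8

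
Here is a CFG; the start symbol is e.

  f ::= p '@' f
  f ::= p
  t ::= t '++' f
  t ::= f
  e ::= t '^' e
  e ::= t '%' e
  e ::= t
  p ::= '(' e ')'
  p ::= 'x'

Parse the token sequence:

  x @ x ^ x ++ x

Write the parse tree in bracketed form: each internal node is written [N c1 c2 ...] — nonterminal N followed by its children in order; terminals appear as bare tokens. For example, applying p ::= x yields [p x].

[e [t [f [p x] @ [f [p x]]]] ^ [e [t [t [f [p x]]] ++ [f [p x]]]]]

e
t ^ e
f ^ e
p @ f ^ e
x @ f ^ e
x @ p ^ e
x @ x ^ e
x @ x ^ t
x @ x ^ t ++ f
x @ x ^ f ++ f
x @ x ^ p ++ f
x @ x ^ x ++ f
x @ x ^ x ++ p
x @ x ^ x ++ x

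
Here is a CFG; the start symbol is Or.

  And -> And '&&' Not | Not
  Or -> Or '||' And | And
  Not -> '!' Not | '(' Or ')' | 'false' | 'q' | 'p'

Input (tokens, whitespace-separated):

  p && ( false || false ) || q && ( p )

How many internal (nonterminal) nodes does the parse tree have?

[Or [Or [And [And [Not p]] && [Not ( [Or [Or [And [Not false]]] || [And [Not false]]] )]]] || [And [And [Not q]] && [Not ( [Or [And [Not p]]] )]]]

19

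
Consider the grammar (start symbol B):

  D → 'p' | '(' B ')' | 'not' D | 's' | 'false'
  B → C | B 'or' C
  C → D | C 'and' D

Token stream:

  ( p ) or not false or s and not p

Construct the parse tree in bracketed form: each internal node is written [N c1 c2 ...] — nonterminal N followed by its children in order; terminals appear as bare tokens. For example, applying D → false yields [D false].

B
B or C
B or C or C
C or C or C
D or C or C
( B ) or C or C
( C ) or C or C
( D ) or C or C
( p ) or C or C
( p ) or D or C
( p ) or not D or C
( p ) or not false or C
( p ) or not false or C and D
( p ) or not false or D and D
( p ) or not false or s and D
( p ) or not false or s and not D
( p ) or not false or s and not p

[B [B [B [C [D ( [B [C [D p]]] )]]] or [C [D not [D false]]]] or [C [C [D s]] and [D not [D p]]]]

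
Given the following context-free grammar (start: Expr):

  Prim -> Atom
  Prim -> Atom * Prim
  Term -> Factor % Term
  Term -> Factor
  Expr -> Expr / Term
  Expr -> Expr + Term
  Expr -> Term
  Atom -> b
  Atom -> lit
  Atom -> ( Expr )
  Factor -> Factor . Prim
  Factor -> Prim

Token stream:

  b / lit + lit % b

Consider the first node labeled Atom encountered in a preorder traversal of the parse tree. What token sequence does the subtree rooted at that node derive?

b

[Expr [Expr [Expr [Term [Factor [Prim [Atom b]]]]] / [Term [Factor [Prim [Atom lit]]]]] + [Term [Factor [Prim [Atom lit]]] % [Term [Factor [Prim [Atom b]]]]]]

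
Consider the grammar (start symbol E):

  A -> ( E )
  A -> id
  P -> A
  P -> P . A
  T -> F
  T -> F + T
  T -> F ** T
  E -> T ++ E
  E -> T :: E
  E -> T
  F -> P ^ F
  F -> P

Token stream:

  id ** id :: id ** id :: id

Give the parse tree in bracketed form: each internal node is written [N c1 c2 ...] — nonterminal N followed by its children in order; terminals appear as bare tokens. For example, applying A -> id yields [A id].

E
T :: E
F ** T :: E
P ** T :: E
A ** T :: E
id ** T :: E
id ** F :: E
id ** P :: E
id ** A :: E
id ** id :: E
id ** id :: T :: E
id ** id :: F ** T :: E
id ** id :: P ** T :: E
id ** id :: A ** T :: E
id ** id :: id ** T :: E
id ** id :: id ** F :: E
id ** id :: id ** P :: E
id ** id :: id ** A :: E
id ** id :: id ** id :: E
id ** id :: id ** id :: T
id ** id :: id ** id :: F
id ** id :: id ** id :: P
id ** id :: id ** id :: A
id ** id :: id ** id :: id

[E [T [F [P [A id]]] ** [T [F [P [A id]]]]] :: [E [T [F [P [A id]]] ** [T [F [P [A id]]]]] :: [E [T [F [P [A id]]]]]]]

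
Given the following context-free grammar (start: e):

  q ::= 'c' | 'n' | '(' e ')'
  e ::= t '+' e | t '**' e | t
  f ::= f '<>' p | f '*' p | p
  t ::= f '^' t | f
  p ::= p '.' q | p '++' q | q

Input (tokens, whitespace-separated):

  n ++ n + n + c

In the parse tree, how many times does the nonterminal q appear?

[e [t [f [p [p [q n]] ++ [q n]]]] + [e [t [f [p [q n]]]] + [e [t [f [p [q c]]]]]]]

4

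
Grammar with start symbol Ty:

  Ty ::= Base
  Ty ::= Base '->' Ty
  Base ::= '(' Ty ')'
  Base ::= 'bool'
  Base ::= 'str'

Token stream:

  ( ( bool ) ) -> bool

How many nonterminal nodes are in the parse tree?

8

[Ty [Base ( [Ty [Base ( [Ty [Base bool]] )]] )] -> [Ty [Base bool]]]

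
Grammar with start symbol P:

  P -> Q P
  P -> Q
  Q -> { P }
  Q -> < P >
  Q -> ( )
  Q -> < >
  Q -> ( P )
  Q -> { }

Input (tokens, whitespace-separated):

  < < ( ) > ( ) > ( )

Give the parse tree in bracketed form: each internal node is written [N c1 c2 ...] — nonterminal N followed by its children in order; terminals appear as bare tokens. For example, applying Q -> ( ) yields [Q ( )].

P
Q P
< P > P
< Q P > P
< < P > P > P
< < Q > P > P
< < ( ) > P > P
< < ( ) > Q > P
< < ( ) > ( ) > P
< < ( ) > ( ) > Q
< < ( ) > ( ) > ( )

[P [Q < [P [Q < [P [Q ( )]] >] [P [Q ( )]]] >] [P [Q ( )]]]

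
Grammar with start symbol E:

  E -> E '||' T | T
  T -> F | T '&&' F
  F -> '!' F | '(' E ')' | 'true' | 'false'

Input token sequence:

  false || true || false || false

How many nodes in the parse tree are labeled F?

4

[E [E [E [E [T [F false]]] || [T [F true]]] || [T [F false]]] || [T [F false]]]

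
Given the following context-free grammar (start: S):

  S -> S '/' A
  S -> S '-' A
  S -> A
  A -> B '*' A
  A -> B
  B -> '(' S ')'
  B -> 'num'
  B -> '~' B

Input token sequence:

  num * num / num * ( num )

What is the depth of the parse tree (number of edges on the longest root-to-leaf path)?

7

[S [S [A [B num] * [A [B num]]]] / [A [B num] * [A [B ( [S [A [B num]]] )]]]]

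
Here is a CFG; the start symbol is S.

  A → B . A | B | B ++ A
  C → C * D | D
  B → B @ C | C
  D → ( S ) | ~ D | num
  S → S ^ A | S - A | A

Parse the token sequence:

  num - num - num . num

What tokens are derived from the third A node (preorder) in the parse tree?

num . num

[S [S [S [A [B [C [D num]]]]] - [A [B [C [D num]]]]] - [A [B [C [D num]]] . [A [B [C [D num]]]]]]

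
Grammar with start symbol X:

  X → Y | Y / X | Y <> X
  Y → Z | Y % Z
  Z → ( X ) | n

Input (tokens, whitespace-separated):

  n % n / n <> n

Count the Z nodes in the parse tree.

[X [Y [Y [Z n]] % [Z n]] / [X [Y [Z n]] <> [X [Y [Z n]]]]]

4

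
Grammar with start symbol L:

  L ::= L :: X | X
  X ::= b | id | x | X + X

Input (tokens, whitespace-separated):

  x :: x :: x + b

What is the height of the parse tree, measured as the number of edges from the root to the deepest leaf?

4

[L [L [L [X x]] :: [X x]] :: [X [X x] + [X b]]]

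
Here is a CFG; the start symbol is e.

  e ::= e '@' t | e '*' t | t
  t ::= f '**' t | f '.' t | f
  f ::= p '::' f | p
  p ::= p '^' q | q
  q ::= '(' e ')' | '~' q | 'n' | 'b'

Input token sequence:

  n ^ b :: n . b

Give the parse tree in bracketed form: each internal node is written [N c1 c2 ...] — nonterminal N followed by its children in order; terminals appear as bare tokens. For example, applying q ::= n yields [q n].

[e [t [f [p [p [q n]] ^ [q b]] :: [f [p [q n]]]] . [t [f [p [q b]]]]]]

e
t
f . t
p :: f . t
p ^ q :: f . t
q ^ q :: f . t
n ^ q :: f . t
n ^ b :: f . t
n ^ b :: p . t
n ^ b :: q . t
n ^ b :: n . t
n ^ b :: n . f
n ^ b :: n . p
n ^ b :: n . q
n ^ b :: n . b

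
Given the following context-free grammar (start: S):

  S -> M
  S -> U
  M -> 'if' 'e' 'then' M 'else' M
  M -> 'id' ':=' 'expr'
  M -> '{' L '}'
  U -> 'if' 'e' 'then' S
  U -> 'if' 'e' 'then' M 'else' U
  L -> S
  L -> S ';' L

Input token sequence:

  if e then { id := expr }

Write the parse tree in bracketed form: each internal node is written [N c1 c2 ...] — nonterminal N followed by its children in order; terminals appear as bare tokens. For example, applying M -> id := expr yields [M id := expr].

[S [U if e then [S [M { [L [S [M id := expr]]] }]]]]

S
U
if e then S
if e then M
if e then { L }
if e then { S }
if e then { M }
if e then { id := expr }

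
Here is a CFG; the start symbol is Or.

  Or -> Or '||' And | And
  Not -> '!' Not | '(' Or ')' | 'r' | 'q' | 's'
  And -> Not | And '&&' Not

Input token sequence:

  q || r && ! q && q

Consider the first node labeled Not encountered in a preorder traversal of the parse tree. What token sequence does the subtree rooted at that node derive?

[Or [Or [And [Not q]]] || [And [And [And [Not r]] && [Not ! [Not q]]] && [Not q]]]

q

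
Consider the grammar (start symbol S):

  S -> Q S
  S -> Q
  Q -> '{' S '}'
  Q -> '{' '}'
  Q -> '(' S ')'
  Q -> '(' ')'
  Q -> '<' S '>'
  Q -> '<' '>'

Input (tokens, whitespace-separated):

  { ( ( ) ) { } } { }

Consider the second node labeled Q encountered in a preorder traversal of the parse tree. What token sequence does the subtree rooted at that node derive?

[S [Q { [S [Q ( [S [Q ( )]] )] [S [Q { }]]] }] [S [Q { }]]]

( ( ) )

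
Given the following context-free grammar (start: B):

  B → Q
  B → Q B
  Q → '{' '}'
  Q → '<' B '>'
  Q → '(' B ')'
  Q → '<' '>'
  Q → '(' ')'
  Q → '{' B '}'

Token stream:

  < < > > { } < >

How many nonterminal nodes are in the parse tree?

8

[B [Q < [B [Q < >]] >] [B [Q { }] [B [Q < >]]]]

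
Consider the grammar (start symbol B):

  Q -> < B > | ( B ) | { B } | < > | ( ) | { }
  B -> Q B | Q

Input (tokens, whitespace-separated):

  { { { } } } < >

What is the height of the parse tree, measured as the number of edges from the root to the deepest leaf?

6

[B [Q { [B [Q { [B [Q { }]] }]] }] [B [Q < >]]]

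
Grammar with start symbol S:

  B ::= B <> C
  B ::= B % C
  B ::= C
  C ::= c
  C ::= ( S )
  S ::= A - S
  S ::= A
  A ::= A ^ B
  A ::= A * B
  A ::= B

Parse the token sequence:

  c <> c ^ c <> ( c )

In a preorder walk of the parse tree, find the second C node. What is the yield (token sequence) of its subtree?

[S [A [A [B [B [C c]] <> [C c]]] ^ [B [B [C c]] <> [C ( [S [A [B [C c]]]] )]]]]

c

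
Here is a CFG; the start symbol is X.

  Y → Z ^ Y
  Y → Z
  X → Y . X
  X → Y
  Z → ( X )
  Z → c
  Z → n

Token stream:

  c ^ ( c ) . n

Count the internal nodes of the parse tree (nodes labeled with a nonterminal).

[X [Y [Z c] ^ [Y [Z ( [X [Y [Z c]]] )]]] . [X [Y [Z n]]]]

11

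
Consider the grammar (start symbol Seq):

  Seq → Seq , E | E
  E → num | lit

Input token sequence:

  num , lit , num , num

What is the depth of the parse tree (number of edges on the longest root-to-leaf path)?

[Seq [Seq [Seq [Seq [E num]] , [E lit]] , [E num]] , [E num]]

5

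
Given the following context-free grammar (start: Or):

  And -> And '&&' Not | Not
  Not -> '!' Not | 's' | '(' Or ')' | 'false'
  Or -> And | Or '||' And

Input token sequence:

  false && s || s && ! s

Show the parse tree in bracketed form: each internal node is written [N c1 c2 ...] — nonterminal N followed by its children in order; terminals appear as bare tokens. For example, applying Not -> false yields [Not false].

Or
Or || And
And || And
And && Not || And
Not && Not || And
false && Not || And
false && s || And
false && s || And && Not
false && s || Not && Not
false && s || s && Not
false && s || s && ! Not
false && s || s && ! s

[Or [Or [And [And [Not false]] && [Not s]]] || [And [And [Not s]] && [Not ! [Not s]]]]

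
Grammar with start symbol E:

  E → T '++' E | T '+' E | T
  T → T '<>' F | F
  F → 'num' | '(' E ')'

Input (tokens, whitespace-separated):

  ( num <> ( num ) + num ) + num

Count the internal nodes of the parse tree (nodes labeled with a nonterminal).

17

[E [T [F ( [E [T [T [F num]] <> [F ( [E [T [F num]]] )]] + [E [T [F num]]]] )]] + [E [T [F num]]]]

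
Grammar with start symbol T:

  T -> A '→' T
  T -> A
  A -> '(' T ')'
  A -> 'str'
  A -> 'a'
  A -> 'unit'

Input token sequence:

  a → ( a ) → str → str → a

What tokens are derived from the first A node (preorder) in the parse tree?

a

[T [A a] → [T [A ( [T [A a]] )] → [T [A str] → [T [A str] → [T [A a]]]]]]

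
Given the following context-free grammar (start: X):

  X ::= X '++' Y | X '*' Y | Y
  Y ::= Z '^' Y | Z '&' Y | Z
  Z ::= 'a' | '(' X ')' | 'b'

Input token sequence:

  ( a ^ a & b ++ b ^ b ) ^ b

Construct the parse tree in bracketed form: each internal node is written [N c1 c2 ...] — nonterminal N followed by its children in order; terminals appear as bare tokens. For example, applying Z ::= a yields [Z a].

X
Y
Z ^ Y
( X ) ^ Y
( X ++ Y ) ^ Y
( Y ++ Y ) ^ Y
( Z ^ Y ++ Y ) ^ Y
( a ^ Y ++ Y ) ^ Y
( a ^ Z & Y ++ Y ) ^ Y
( a ^ a & Y ++ Y ) ^ Y
( a ^ a & Z ++ Y ) ^ Y
( a ^ a & b ++ Y ) ^ Y
( a ^ a & b ++ Z ^ Y ) ^ Y
( a ^ a & b ++ b ^ Y ) ^ Y
( a ^ a & b ++ b ^ Z ) ^ Y
( a ^ a & b ++ b ^ b ) ^ Y
( a ^ a & b ++ b ^ b ) ^ Z
( a ^ a & b ++ b ^ b ) ^ b

[X [Y [Z ( [X [X [Y [Z a] ^ [Y [Z a] & [Y [Z b]]]]] ++ [Y [Z b] ^ [Y [Z b]]]] )] ^ [Y [Z b]]]]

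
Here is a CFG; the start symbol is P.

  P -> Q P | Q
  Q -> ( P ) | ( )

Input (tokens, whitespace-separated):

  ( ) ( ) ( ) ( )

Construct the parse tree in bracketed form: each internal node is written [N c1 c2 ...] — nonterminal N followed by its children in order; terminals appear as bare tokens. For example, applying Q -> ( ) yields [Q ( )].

[P [Q ( )] [P [Q ( )] [P [Q ( )] [P [Q ( )]]]]]

P
Q P
( ) P
( ) Q P
( ) ( ) P
( ) ( ) Q P
( ) ( ) ( ) P
( ) ( ) ( ) Q
( ) ( ) ( ) ( )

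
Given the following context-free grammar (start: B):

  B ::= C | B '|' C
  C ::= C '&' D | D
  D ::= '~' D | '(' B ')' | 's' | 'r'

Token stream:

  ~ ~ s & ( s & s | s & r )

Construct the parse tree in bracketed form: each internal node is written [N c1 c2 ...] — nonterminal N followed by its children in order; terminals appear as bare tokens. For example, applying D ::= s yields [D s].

B
C
C & D
D & D
~ D & D
~ ~ D & D
~ ~ s & D
~ ~ s & ( B )
~ ~ s & ( B | C )
~ ~ s & ( C | C )
~ ~ s & ( C & D | C )
~ ~ s & ( D & D | C )
~ ~ s & ( s & D | C )
~ ~ s & ( s & s | C )
~ ~ s & ( s & s | C & D )
~ ~ s & ( s & s | D & D )
~ ~ s & ( s & s | s & D )
~ ~ s & ( s & s | s & r )

[B [C [C [D ~ [D ~ [D s]]]] & [D ( [B [B [C [C [D s]] & [D s]]] | [C [C [D s]] & [D r]]] )]]]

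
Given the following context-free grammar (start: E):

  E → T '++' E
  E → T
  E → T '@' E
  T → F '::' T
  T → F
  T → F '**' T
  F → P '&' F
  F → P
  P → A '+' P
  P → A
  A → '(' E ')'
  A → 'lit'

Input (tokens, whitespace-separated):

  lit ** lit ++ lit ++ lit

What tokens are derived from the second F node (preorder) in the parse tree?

[E [T [F [P [A lit]]] ** [T [F [P [A lit]]]]] ++ [E [T [F [P [A lit]]]] ++ [E [T [F [P [A lit]]]]]]]

lit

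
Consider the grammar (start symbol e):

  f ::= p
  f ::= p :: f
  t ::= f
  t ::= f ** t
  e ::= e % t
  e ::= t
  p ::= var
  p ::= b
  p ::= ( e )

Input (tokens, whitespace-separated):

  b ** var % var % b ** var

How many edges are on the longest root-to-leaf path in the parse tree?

[e [e [e [t [f [p b]] ** [t [f [p var]]]]] % [t [f [p var]]]] % [t [f [p b]] ** [t [f [p var]]]]]

7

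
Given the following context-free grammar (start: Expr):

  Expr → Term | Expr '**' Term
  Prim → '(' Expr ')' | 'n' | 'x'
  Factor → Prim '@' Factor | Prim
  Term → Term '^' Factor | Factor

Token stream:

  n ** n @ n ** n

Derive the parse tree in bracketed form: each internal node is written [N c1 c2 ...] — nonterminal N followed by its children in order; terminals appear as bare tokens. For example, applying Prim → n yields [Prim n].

Expr
Expr ** Term
Expr ** Term ** Term
Term ** Term ** Term
Factor ** Term ** Term
Prim ** Term ** Term
n ** Term ** Term
n ** Factor ** Term
n ** Prim @ Factor ** Term
n ** n @ Factor ** Term
n ** n @ Prim ** Term
n ** n @ n ** Term
n ** n @ n ** Factor
n ** n @ n ** Prim
n ** n @ n ** n

[Expr [Expr [Expr [Term [Factor [Prim n]]]] ** [Term [Factor [Prim n] @ [Factor [Prim n]]]]] ** [Term [Factor [Prim n]]]]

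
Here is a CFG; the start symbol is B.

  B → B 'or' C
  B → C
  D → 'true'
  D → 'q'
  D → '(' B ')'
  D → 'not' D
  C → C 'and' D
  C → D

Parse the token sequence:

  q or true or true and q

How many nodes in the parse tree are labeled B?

[B [B [B [C [D q]]] or [C [D true]]] or [C [C [D true]] and [D q]]]

3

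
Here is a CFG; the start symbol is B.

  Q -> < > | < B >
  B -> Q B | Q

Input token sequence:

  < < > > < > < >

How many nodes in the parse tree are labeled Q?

4

[B [Q < [B [Q < >]] >] [B [Q < >] [B [Q < >]]]]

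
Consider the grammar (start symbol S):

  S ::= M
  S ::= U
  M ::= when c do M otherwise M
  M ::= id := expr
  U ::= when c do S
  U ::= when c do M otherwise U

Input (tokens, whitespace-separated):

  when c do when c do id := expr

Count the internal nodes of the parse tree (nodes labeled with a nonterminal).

[S [U when c do [S [U when c do [S [M id := expr]]]]]]

6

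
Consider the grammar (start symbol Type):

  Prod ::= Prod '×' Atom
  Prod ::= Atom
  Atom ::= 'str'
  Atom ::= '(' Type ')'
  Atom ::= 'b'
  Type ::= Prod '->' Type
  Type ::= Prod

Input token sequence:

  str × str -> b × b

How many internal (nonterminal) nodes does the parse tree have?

10

[Type [Prod [Prod [Atom str]] × [Atom str]] -> [Type [Prod [Prod [Atom b]] × [Atom b]]]]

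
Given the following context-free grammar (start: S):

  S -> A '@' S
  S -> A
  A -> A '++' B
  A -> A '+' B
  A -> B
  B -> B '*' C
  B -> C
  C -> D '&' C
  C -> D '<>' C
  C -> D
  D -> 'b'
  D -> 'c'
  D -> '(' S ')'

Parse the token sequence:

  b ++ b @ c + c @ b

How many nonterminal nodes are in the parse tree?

23

[S [A [A [B [C [D b]]]] ++ [B [C [D b]]]] @ [S [A [A [B [C [D c]]]] + [B [C [D c]]]] @ [S [A [B [C [D b]]]]]]]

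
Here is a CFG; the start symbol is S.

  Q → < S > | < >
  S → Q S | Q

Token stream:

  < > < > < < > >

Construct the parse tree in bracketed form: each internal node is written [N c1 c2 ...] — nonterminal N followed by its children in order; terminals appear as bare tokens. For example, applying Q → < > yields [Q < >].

S
Q S
< > S
< > Q S
< > < > S
< > < > Q
< > < > < S >
< > < > < Q >
< > < > < < > >

[S [Q < >] [S [Q < >] [S [Q < [S [Q < >]] >]]]]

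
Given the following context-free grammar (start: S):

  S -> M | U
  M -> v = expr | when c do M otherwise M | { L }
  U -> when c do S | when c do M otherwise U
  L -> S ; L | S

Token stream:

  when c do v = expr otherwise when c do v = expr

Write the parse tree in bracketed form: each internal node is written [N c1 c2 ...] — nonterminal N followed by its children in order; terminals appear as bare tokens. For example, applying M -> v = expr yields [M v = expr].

S
U
when c do M otherwise U
when c do v = expr otherwise U
when c do v = expr otherwise when c do S
when c do v = expr otherwise when c do M
when c do v = expr otherwise when c do v = expr

[S [U when c do [M v = expr] otherwise [U when c do [S [M v = expr]]]]]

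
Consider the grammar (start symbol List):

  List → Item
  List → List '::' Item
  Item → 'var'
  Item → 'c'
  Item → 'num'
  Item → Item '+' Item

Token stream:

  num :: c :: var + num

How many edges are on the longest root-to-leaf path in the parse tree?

4

[List [List [List [Item num]] :: [Item c]] :: [Item [Item var] + [Item num]]]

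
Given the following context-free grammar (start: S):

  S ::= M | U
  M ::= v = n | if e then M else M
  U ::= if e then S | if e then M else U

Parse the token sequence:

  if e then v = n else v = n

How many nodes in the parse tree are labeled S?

[S [M if e then [M v = n] else [M v = n]]]

1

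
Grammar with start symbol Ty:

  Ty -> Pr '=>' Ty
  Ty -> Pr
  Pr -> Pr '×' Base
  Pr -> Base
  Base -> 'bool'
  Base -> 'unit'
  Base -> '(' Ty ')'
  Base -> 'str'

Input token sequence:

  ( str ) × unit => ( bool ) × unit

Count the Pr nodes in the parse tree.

[Ty [Pr [Pr [Base ( [Ty [Pr [Base str]]] )]] × [Base unit]] => [Ty [Pr [Pr [Base ( [Ty [Pr [Base bool]]] )]] × [Base unit]]]]

6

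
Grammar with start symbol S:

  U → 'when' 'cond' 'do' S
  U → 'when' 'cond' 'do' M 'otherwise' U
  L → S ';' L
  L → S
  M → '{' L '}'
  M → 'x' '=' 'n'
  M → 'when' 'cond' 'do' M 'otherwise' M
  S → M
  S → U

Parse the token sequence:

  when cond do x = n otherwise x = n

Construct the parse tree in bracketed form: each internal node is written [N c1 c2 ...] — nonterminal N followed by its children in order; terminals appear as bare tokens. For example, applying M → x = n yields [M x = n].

S
M
when cond do M otherwise M
when cond do x = n otherwise M
when cond do x = n otherwise x = n

[S [M when cond do [M x = n] otherwise [M x = n]]]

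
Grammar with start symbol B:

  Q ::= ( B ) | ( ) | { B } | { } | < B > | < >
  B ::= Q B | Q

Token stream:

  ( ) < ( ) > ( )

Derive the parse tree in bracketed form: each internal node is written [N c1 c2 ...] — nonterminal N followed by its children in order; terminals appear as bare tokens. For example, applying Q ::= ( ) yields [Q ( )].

B
Q B
( ) B
( ) Q B
( ) < B > B
( ) < Q > B
( ) < ( ) > B
( ) < ( ) > Q
( ) < ( ) > ( )

[B [Q ( )] [B [Q < [B [Q ( )]] >] [B [Q ( )]]]]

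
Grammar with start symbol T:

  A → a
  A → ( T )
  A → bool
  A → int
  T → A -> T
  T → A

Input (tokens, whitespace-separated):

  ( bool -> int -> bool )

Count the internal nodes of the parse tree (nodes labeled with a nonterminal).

8

[T [A ( [T [A bool] -> [T [A int] -> [T [A bool]]]] )]]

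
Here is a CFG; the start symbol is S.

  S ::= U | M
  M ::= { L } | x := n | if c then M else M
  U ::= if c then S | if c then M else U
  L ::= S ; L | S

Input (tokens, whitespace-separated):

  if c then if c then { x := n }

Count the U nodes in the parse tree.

[S [U if c then [S [U if c then [S [M { [L [S [M x := n]]] }]]]]]]

2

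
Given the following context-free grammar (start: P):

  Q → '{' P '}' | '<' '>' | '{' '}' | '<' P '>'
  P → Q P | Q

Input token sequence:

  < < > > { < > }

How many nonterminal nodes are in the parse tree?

[P [Q < [P [Q < >]] >] [P [Q { [P [Q < >]] }]]]

8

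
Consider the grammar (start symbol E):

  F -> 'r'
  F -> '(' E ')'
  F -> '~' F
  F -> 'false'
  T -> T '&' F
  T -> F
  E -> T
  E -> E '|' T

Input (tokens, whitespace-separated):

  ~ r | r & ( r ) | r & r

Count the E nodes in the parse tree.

[E [E [E [T [F ~ [F r]]]] | [T [T [F r]] & [F ( [E [T [F r]]] )]]] | [T [T [F r]] & [F r]]]

4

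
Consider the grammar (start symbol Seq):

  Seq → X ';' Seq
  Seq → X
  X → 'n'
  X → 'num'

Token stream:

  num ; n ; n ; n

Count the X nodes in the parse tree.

4

[Seq [X num] ; [Seq [X n] ; [Seq [X n] ; [Seq [X n]]]]]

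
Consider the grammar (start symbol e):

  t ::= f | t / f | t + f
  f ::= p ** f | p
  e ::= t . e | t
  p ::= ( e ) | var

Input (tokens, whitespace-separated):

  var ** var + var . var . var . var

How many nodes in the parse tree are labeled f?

[e [t [t [f [p var] ** [f [p var]]]] + [f [p var]]] . [e [t [f [p var]]] . [e [t [f [p var]]] . [e [t [f [p var]]]]]]]

6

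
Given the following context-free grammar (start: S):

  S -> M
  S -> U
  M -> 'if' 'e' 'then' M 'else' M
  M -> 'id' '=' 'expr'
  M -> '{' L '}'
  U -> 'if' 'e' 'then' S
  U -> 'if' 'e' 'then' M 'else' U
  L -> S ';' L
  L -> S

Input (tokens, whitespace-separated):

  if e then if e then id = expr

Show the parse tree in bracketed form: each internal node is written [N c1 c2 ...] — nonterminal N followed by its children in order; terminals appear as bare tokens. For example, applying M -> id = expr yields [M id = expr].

[S [U if e then [S [U if e then [S [M id = expr]]]]]]

S
U
if e then S
if e then U
if e then if e then S
if e then if e then M
if e then if e then id = expr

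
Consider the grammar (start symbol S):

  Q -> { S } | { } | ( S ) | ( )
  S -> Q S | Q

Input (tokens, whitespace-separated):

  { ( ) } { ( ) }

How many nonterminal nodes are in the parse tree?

8

[S [Q { [S [Q ( )]] }] [S [Q { [S [Q ( )]] }]]]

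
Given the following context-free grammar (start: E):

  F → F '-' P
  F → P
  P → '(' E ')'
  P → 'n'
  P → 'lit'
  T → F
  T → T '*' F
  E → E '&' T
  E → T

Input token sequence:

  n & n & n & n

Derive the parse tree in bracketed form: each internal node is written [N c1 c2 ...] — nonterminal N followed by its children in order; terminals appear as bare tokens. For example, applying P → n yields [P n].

[E [E [E [E [T [F [P n]]]] & [T [F [P n]]]] & [T [F [P n]]]] & [T [F [P n]]]]

E
E & T
E & T & T
E & T & T & T
T & T & T & T
F & T & T & T
P & T & T & T
n & T & T & T
n & F & T & T
n & P & T & T
n & n & T & T
n & n & F & T
n & n & P & T
n & n & n & T
n & n & n & F
n & n & n & P
n & n & n & n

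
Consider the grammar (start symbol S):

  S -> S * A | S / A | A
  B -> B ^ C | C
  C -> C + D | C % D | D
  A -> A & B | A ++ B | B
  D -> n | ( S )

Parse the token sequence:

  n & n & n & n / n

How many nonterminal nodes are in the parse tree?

[S [S [A [A [A [A [B [C [D n]]]] & [B [C [D n]]]] & [B [C [D n]]]] & [B [C [D n]]]]] / [A [B [C [D n]]]]]

22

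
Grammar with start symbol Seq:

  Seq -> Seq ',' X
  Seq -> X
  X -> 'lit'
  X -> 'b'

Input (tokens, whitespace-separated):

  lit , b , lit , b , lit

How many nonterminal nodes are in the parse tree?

10

[Seq [Seq [Seq [Seq [Seq [X lit]] , [X b]] , [X lit]] , [X b]] , [X lit]]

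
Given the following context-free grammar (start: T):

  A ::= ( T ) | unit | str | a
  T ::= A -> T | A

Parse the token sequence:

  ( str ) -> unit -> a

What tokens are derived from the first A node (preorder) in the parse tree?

[T [A ( [T [A str]] )] -> [T [A unit] -> [T [A a]]]]

( str )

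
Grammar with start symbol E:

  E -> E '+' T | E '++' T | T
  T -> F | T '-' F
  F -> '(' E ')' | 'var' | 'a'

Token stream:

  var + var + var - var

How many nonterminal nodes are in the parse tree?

11

[E [E [E [T [F var]]] + [T [F var]]] + [T [T [F var]] - [F var]]]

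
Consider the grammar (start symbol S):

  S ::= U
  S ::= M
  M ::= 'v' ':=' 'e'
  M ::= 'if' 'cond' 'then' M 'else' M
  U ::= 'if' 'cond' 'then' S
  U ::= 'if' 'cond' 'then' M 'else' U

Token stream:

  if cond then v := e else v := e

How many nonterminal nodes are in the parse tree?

[S [M if cond then [M v := e] else [M v := e]]]

4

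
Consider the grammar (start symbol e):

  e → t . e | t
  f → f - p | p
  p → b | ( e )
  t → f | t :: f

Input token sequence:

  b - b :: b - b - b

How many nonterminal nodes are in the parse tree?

13

[e [t [t [f [f [p b]] - [p b]]] :: [f [f [f [p b]] - [p b]] - [p b]]]]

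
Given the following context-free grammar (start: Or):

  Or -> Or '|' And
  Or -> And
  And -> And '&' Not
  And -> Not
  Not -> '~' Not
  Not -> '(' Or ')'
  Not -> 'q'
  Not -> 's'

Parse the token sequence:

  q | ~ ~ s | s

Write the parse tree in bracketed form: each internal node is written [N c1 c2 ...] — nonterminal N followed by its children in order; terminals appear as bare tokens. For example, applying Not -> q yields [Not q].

[Or [Or [Or [And [Not q]]] | [And [Not ~ [Not ~ [Not s]]]]] | [And [Not s]]]

Or
Or | And
Or | And | And
And | And | And
Not | And | And
q | And | And
q | Not | And
q | ~ Not | And
q | ~ ~ Not | And
q | ~ ~ s | And
q | ~ ~ s | Not
q | ~ ~ s | s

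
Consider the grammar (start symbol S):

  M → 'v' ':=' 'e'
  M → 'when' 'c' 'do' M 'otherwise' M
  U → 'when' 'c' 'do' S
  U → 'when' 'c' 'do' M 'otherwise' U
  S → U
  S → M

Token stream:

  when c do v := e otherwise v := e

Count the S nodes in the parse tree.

[S [M when c do [M v := e] otherwise [M v := e]]]

1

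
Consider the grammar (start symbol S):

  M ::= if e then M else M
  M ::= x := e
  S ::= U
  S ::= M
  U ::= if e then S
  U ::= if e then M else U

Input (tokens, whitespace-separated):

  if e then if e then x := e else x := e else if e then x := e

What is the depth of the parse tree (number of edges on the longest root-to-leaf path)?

5

[S [U if e then [M if e then [M x := e] else [M x := e]] else [U if e then [S [M x := e]]]]]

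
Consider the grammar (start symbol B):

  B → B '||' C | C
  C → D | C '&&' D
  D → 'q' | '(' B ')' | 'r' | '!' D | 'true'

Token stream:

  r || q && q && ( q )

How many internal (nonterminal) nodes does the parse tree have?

13

[B [B [C [D r]]] || [C [C [C [D q]] && [D q]] && [D ( [B [C [D q]]] )]]]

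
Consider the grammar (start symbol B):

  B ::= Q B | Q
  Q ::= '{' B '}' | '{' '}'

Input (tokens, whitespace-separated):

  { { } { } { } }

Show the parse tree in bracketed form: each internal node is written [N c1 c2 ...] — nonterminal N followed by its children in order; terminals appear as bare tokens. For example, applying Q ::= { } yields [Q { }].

B
Q
{ B }
{ Q B }
{ { } B }
{ { } Q B }
{ { } { } B }
{ { } { } Q }
{ { } { } { } }

[B [Q { [B [Q { }] [B [Q { }] [B [Q { }]]]] }]]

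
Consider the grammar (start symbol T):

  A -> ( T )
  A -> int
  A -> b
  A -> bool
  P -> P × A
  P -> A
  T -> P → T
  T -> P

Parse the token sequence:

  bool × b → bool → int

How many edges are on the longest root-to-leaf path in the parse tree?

5

[T [P [P [A bool]] × [A b]] → [T [P [A bool]] → [T [P [A int]]]]]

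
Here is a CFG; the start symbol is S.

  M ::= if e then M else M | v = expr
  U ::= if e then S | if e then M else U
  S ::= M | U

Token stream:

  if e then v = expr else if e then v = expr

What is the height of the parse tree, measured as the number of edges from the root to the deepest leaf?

[S [U if e then [M v = expr] else [U if e then [S [M v = expr]]]]]

5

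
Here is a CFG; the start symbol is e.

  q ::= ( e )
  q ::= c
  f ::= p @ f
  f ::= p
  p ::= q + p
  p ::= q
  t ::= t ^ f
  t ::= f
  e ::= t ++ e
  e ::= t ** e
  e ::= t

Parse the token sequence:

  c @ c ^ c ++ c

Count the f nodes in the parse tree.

[e [t [t [f [p [q c]] @ [f [p [q c]]]]] ^ [f [p [q c]]]] ++ [e [t [f [p [q c]]]]]]

4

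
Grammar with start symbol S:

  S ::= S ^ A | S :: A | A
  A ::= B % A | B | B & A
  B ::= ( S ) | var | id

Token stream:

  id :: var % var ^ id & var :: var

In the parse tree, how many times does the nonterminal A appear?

6

[S [S [S [S [A [B id]]] :: [A [B var] % [A [B var]]]] ^ [A [B id] & [A [B var]]]] :: [A [B var]]]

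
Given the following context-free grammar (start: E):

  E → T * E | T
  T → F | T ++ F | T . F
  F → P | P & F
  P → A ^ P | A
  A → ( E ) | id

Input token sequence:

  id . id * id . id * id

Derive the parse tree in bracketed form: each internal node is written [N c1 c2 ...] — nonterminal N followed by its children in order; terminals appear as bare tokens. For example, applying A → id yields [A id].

[E [T [T [F [P [A id]]]] . [F [P [A id]]]] * [E [T [T [F [P [A id]]]] . [F [P [A id]]]] * [E [T [F [P [A id]]]]]]]

E
T * E
T . F * E
F . F * E
P . F * E
A . F * E
id . F * E
id . P * E
id . A * E
id . id * E
id . id * T * E
id . id * T . F * E
id . id * F . F * E
id . id * P . F * E
id . id * A . F * E
id . id * id . F * E
id . id * id . P * E
id . id * id . A * E
id . id * id . id * E
id . id * id . id * T
id . id * id . id * F
id . id * id . id * P
id . id * id . id * A
id . id * id . id * id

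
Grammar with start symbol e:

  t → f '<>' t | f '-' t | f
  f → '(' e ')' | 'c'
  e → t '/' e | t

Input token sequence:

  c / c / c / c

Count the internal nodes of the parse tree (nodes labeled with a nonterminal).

[e [t [f c]] / [e [t [f c]] / [e [t [f c]] / [e [t [f c]]]]]]

12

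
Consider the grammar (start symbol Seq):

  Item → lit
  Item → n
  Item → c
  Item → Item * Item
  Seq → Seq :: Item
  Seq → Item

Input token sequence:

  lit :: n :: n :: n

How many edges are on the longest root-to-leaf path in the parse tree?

5

[Seq [Seq [Seq [Seq [Item lit]] :: [Item n]] :: [Item n]] :: [Item n]]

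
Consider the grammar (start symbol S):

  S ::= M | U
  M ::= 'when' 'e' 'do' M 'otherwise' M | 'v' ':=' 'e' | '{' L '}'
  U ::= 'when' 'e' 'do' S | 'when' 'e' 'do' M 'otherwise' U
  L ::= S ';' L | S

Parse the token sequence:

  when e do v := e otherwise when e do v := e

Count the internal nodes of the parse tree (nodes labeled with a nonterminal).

[S [U when e do [M v := e] otherwise [U when e do [S [M v := e]]]]]

6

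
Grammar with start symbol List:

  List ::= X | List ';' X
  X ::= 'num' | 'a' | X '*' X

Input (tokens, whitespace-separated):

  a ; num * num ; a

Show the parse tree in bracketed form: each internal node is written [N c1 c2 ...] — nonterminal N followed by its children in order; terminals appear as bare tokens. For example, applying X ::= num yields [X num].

[List [List [List [X a]] ; [X [X num] * [X num]]] ; [X a]]

List
List ; X
List ; X ; X
X ; X ; X
a ; X ; X
a ; X * X ; X
a ; num * X ; X
a ; num * num ; X
a ; num * num ; a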